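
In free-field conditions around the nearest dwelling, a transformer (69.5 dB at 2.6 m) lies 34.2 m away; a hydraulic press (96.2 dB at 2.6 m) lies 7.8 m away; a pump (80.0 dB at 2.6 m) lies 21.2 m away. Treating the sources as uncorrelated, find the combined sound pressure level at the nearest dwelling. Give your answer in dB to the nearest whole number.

First find each source's level at the receiver (point-source: −20·log₁₀(r/r_ref)), then combine on an intensity basis.
transformer: 69.5 − 20·log₁₀(34.2/2.6) = 69.5 − 22.38 = 47.12 dB.
hydraulic press: 96.2 − 20·log₁₀(7.8/2.6) = 96.2 − 9.54 = 86.66 dB.
pump: 80.0 − 20·log₁₀(21.2/2.6) = 80.0 − 18.23 = 61.77 dB.
Σ 10^(L/10) = 4.647e+08 → L_total = 10·log₁₀(4.647e+08) = 86.67 dB.

87 dB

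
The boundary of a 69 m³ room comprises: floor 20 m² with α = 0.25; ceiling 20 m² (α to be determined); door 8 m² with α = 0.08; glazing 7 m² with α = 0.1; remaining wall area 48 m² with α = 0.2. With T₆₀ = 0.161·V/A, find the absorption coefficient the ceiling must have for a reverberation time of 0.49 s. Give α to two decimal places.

0.34

A = 0.161·V/T₆₀ = 0.161·69/0.49 = 22.67 m² sabins.
Absorption from the other surfaces = 20·0.25 + 8·0.08 + 7·0.1 + 48·0.2 = 15.94 m², so the ceiling must supply 6.73 m² over 20 m².
α = 6.73/20 = 0.337.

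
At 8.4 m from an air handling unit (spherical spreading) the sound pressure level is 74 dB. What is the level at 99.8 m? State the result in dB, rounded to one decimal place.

52.5 dB

Spherical spreading from a point source gives a 20·log₁₀(r₂/r₁) drop.
L₂ = 74 − 20·log₁₀(99.8/8.4) = 74 − 21.497 = 52.50 dB.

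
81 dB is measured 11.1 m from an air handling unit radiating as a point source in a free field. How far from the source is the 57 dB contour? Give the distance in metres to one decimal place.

175.9 m

Point-source spreading drops the level by 20·log₁₀(r₂/r₁); inverting, r₂/r₁ = 10^(ΔL/20).
r₂ = 11.1·10^((81−57)/20) = 11.1·10^(24.0/20) = 175.92 m.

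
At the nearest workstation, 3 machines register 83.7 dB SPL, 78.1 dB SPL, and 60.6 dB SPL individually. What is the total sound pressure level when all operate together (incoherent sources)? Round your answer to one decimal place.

For uncorrelated sources the intensities add, so convert each level to linear form, sum, and take 10·log₁₀ of the total.
Σ 10^(L/10) = 10^(83.7/10) + 10^(78.1/10) + 10^(60.6/10) = 3.001e+08.
L_total = 10·log₁₀(3.001e+08) = 84.77 dB SPL.

84.8 dB SPL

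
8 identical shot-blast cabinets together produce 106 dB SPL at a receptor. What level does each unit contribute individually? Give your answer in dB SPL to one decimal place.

8 equal contributions raise the level by 10·log₁₀ 8 = 9.031 dB, so each unit alone gives 106 − 9.031.

97.0 dB SPL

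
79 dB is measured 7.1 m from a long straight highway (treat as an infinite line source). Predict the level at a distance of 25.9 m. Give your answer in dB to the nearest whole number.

73 dB

For a line source, L₂ = L₁ − 10·log₁₀(r₂/r₁).
L₂ = 79 − 10·log₁₀(25.9/7.1) = 79 − 5.620 = 73.38 dB.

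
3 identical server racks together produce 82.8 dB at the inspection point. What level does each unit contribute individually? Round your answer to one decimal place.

78.0 dB

For N identical incoherent sources L_total = L₁ + 10·log₁₀ N, so L₁ = 82.8 − 10·log₁₀(3) = 82.8 − 4.771.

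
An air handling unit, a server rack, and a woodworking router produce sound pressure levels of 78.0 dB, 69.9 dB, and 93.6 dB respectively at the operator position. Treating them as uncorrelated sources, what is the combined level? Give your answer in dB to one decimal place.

Incoherent sources combine by intensity addition: L_total = 10·log₁₀(Σ 10^(L_i/10)).
Σ 10^(L/10) = 10^(78.0/10) + 10^(69.9/10) + 10^(93.6/10) = 2.364e+09.
L_total = 10·log₁₀(2.364e+09) = 93.74 dB.

93.7 dB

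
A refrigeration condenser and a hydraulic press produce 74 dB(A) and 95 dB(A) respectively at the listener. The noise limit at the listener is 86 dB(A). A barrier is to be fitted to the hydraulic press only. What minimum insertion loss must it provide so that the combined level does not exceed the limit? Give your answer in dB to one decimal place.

9.3 dB

Everything except the hydraulic press sums to 10^(74/10) = 2.512e+07 in linear terms, 74.00 dB(A).
The limit corresponds to 10^(86/10) = 3.981e+08; subtracting the fixed part leaves 3.730e+08 for the hydraulic press, i.e. 85.72 dB(A).
So the hydraulic press must be reduced from 95 to 85.72 dB(A): IL = 9.28 dB.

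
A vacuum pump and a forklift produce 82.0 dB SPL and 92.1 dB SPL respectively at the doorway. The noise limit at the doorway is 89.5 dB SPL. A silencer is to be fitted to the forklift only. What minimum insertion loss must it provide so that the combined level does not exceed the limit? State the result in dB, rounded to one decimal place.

The untreated sources together contribute 10^(82.0/10) = 1.585e+08, i.e. 82.00 dB SPL.
The limit corresponds to 10^(89.5/10) = 8.913e+08; subtracting the fixed part leaves 7.328e+08 for the forklift, i.e. 88.65 dB SPL.
So the forklift must be reduced from 92.1 to 88.65 dB SPL: IL = 3.45 dB.

3.5 dB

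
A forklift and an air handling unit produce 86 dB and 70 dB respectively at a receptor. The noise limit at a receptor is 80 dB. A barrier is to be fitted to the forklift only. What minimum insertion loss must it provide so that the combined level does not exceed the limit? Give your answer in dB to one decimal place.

6.5 dB

The untreated sources together contribute 10^(70/10) = 1.000e+07, i.e. 70.00 dB.
To meet 80 dB overall, the treated forklift may contribute at most 10^(80/10) − 1.000e+07 = 9.000e+07, i.e. 79.54 dB.
Required insertion loss = 86 − 79.54 = 6.46 dB.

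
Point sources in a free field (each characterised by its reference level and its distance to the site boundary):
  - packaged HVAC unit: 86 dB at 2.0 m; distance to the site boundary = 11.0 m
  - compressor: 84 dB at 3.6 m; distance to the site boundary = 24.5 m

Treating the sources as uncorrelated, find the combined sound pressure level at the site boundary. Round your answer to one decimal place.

Propagate each source to the receiver with L = L_ref − 20·log₁₀(r/r_ref), then add intensities.
packaged HVAC unit: 86 − 20·log₁₀(11.0/2.0) = 86 − 14.81 = 71.19 dB.
compressor: 84 − 20·log₁₀(24.5/3.6) = 84 − 16.66 = 67.34 dB.
Σ 10^(L/10) = 1.858e+07 → L_total = 10·log₁₀(1.858e+07) = 72.69 dB.

72.7 dB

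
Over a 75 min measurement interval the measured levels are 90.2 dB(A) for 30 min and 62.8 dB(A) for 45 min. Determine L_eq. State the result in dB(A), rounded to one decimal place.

86.2 dB(A)

L_eq = 10·log₁₀[(1/T)·Σ tᵢ·10^(Lᵢ/10)] with T = 75 min.
Σ tᵢ·10^(Lᵢ/10) = 30·10^(90.2/10) + 45·10^(62.8/10) = 3.150e+10.
L_eq = 10·log₁₀(3.150e+10/75) = 86.23 dB(A).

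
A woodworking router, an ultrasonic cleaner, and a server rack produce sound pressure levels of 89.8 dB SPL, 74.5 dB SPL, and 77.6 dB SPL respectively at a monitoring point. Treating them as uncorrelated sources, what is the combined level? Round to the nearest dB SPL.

For uncorrelated sources the intensities add, so convert each level to linear form, sum, and take 10·log₁₀ of the total.
Σ 10^(L/10) = 10^(89.8/10) + 10^(74.5/10) + 10^(77.6/10) = 1.041e+09.
L_total = 10·log₁₀(1.041e+09) = 90.17 dB SPL.

90 dB SPL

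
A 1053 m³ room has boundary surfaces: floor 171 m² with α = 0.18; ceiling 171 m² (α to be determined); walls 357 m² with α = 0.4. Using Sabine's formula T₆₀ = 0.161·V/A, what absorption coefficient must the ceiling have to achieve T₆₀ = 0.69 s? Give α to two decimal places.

A = 0.161·V/T₆₀ = 0.161·1053/0.69 = 245.70 m² sabins.
Absorption from the other surfaces = 171·0.18 + 357·0.4 = 173.58 m², so the ceiling must supply 72.12 m² over 171 m².
α = 72.12/171 = 0.422.

0.42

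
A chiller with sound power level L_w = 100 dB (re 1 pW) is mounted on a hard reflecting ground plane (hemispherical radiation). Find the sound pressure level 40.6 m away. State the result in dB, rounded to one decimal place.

59.8 dB

The power spreads over a hemisphere of area 2π·r², so L_p = L_w − 10·log₁₀(2π·r²).
2π·r² = 1.036e+04 m², 10·log₁₀ of that is 40.152 dB.
L_p = 100 − 40.152 = 59.85 dB.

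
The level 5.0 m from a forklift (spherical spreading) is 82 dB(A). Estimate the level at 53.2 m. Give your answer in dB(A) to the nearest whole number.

Point-source attenuation: ΔL = 20·log₁₀(r₂/r₁) = 20·log₁₀(53.2/5.0) = 20.539 dB.
L₂ = 82 − 20·log₁₀(53.2/5.0) = 82 − 20.539 = 61.46 dB(A).

61 dB(A)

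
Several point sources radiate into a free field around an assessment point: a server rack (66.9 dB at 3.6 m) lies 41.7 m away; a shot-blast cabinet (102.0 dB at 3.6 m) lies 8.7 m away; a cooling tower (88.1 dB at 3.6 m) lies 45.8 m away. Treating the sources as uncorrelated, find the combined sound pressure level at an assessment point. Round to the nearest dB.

94 dB

Apply inverse-square spreading to bring every level to the receiver, then sum 10^(L/10).
server rack: 66.9 − 20·log₁₀(41.7/3.6) = 66.9 − 21.28 = 45.62 dB.
shot-blast cabinet: 102.0 − 20·log₁₀(8.7/3.6) = 102.0 − 7.66 = 94.34 dB.
cooling tower: 88.1 − 20·log₁₀(45.8/3.6) = 88.1 − 22.09 = 66.01 dB.
Σ 10^(L/10) = 2.718e+09 → L_total = 10·log₁₀(2.718e+09) = 94.34 dB.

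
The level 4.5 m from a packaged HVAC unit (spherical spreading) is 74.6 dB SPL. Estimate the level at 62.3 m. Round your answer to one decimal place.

51.8 dB SPL

Point-source attenuation: ΔL = 20·log₁₀(r₂/r₁) = 20·log₁₀(62.3/4.5) = 22.826 dB.
L₂ = 74.6 − 20·log₁₀(62.3/4.5) = 74.6 − 22.826 = 51.77 dB SPL.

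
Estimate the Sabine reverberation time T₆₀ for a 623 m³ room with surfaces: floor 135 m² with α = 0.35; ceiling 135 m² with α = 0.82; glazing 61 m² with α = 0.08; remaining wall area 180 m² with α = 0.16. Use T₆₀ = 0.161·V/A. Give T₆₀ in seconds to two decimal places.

0.52 s

A = Σ Sᵢαᵢ = 135·0.35 + 135·0.82 + 61·0.08 + 180·0.16 = 191.63 m².
T₆₀ = 0.161 × 623 / 191.63 = 0.523 s.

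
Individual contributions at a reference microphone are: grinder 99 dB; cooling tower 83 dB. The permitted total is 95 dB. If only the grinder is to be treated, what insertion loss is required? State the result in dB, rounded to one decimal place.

4.3 dB

The untreated sources together contribute 10^(83/10) = 1.995e+08, i.e. 83.00 dB.
The limit corresponds to 10^(95/10) = 3.162e+09; subtracting the fixed part leaves 2.963e+09 for the grinder, i.e. 94.72 dB.
Required insertion loss = 99 − 94.72 = 4.28 dB.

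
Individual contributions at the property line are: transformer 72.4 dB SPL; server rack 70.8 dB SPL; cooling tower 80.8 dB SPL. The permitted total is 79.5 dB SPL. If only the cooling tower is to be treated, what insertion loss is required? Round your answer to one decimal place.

Everything except the cooling tower sums to 10^(72.4/10) + 10^(70.8/10) = 2.940e+07 in linear terms, 74.68 dB SPL.
The limit corresponds to 10^(79.5/10) = 8.913e+07; subtracting the fixed part leaves 5.972e+07 for the cooling tower, i.e. 77.76 dB SPL.
Required insertion loss = 80.8 − 77.76 = 3.04 dB.

3.0 dB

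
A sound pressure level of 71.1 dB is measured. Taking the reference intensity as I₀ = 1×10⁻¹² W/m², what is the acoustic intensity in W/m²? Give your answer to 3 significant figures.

I = I₀·10^(L/10) = 10⁻¹² × 10^(71.1/10) = 10^(-4.890).

1.29e-05 W/m²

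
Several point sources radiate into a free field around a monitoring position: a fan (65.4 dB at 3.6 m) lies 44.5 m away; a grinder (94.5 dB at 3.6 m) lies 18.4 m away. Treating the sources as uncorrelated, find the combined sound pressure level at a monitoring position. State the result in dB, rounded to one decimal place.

First find each source's level at the receiver (point-source: −20·log₁₀(r/r_ref)), then combine on an intensity basis.
fan: 65.4 − 20·log₁₀(44.5/3.6) = 65.4 − 21.84 = 43.56 dB.
grinder: 94.5 − 20·log₁₀(18.4/3.6) = 94.5 − 14.17 = 80.33 dB.
Σ 10^(L/10) = 1.079e+08 → L_total = 10·log₁₀(1.079e+08) = 80.33 dB.

80.3 dB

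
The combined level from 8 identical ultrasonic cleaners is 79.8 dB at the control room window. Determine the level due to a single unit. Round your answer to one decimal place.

70.8 dB

Dividing the total intensity by 8 lowers the level by 10·log₁₀ 8 = 9.031 dB: L₁ = 79.8 − 9.031.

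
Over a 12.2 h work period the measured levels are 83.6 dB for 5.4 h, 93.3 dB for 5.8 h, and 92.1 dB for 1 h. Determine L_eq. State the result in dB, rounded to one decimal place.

L_eq = 10·log₁₀[(1/T)·Σ tᵢ·10^(Lᵢ/10)] with T = 12.2 h.
Σ tᵢ·10^(Lᵢ/10) = 5.4·10^(83.6/10) + 5.8·10^(93.3/10) + 1·10^(92.1/10) = 1.526e+10.
L_eq = 10·log₁₀(1.526e+10/12.2) = 90.97 dB.

91.0 dB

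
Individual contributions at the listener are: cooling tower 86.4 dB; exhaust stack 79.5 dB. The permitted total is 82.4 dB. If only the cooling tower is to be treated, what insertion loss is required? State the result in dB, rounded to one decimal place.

Fixed contribution from the other source: Σ 10^(L/10) = 10^(79.5/10) = 8.913e+07 (79.50 dB).
To meet 82.4 dB overall, the treated cooling tower may contribute at most 10^(82.4/10) − 8.913e+07 = 8.465e+07, i.e. 79.28 dB.
Required insertion loss = 86.4 − 79.28 = 7.12 dB.

7.1 dB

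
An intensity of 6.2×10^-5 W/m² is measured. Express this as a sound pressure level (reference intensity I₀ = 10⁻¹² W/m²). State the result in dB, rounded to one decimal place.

77.9 dB

I/I₀ = 6.2×10^-5/10⁻¹² = 6.2×10^7, and L = 10·log₁₀(I/I₀).
L = 10·(0.7924 + 7) = 77.92 dB.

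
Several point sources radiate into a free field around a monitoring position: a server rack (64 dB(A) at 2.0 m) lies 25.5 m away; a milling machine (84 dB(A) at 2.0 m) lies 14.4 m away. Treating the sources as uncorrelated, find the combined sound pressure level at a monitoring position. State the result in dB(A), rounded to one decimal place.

First find each source's level at the receiver (point-source: −20·log₁₀(r/r_ref)), then combine on an intensity basis.
server rack: 64 − 20·log₁₀(25.5/2.0) = 64 − 22.11 = 41.89 dB(A).
milling machine: 84 − 20·log₁₀(14.4/2.0) = 84 − 17.15 = 66.85 dB(A).
Σ 10^(L/10) = 4.861e+06 → L_total = 10·log₁₀(4.861e+06) = 66.87 dB(A).

66.9 dB(A)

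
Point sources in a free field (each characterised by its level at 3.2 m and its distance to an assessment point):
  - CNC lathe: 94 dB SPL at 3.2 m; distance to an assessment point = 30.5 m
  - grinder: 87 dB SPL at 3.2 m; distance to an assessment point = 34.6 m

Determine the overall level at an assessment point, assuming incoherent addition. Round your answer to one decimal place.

75.0 dB SPL

Propagate each source to the receiver with L = L_ref − 20·log₁₀(r/r_ref), then add intensities.
CNC lathe: 94 − 20·log₁₀(30.5/3.2) = 94 − 19.58 = 74.42 dB SPL.
grinder: 87 − 20·log₁₀(34.6/3.2) = 87 − 20.68 = 66.32 dB SPL.
Σ 10^(L/10) = 3.194e+07 → L_total = 10·log₁₀(3.194e+07) = 75.04 dB SPL.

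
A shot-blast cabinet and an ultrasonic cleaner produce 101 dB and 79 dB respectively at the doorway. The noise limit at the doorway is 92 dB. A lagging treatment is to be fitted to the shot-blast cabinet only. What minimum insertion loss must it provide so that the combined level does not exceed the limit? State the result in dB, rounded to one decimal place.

Everything except the shot-blast cabinet sums to 10^(79/10) = 7.943e+07 in linear terms, 79.00 dB.
The limit corresponds to 10^(92/10) = 1.585e+09; subtracting the fixed part leaves 1.505e+09 for the shot-blast cabinet, i.e. 91.78 dB.
So the shot-blast cabinet must be reduced from 101 to 91.78 dB: IL = 9.22 dB.

9.2 dB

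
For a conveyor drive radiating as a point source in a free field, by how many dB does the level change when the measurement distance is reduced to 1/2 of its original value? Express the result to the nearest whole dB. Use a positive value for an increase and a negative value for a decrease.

+6 dB

A point source loses 6 dB per doubling of distance; generally ΔL = −20·log₁₀(r₂/r₁).
ΔL = −20·log₁₀(0.5) = +6.02 dB.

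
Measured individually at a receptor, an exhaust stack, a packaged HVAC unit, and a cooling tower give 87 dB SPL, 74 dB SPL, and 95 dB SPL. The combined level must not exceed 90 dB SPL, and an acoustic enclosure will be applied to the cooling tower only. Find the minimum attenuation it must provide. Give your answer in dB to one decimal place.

8.2 dB

The untreated sources together contribute 10^(87/10) + 10^(74/10) = 5.263e+08, i.e. 87.21 dB SPL.
To meet 90 dB SPL overall, the treated cooling tower may contribute at most 10^(90/10) − 5.263e+08 = 4.737e+08, i.e. 86.75 dB SPL.
So the cooling tower must be reduced from 95 to 86.75 dB SPL: IL = 8.25 dB.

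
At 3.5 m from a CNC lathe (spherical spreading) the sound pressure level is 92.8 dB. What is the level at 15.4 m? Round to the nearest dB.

Spherical spreading from a point source gives a 20·log₁₀(r₂/r₁) drop.
L₂ = 92.8 − 20·log₁₀(15.4/3.5) = 92.8 − 12.869 = 79.93 dB.

80 dB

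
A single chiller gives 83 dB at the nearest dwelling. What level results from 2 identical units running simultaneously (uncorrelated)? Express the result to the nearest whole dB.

L_total = L₁ + 10·log₁₀ N for N identical incoherent sources.
L_total = 83 + 10·log₁₀(2) = 83 + 3.010 = 86.01 dB.

86 dB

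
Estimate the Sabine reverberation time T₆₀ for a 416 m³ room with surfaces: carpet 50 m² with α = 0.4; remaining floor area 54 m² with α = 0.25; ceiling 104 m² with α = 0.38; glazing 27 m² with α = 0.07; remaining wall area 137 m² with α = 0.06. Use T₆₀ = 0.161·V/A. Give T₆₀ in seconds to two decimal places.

Total absorption A = 50·0.4 + 54·0.25 + 104·0.38 + 27·0.07 + 137·0.06 = 83.13 m² sabins.
T₆₀ = 0.161 × 416 / 83.13 = 0.806 s.

0.81 s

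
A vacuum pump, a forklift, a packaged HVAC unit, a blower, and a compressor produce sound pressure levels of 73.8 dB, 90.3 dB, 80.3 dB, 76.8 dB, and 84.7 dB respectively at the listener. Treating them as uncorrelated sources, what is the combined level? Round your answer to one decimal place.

91.9 dB

Incoherent sources combine by intensity addition: L_total = 10·log₁₀(Σ 10^(L_i/10)).
Σ 10^(L/10) = 10^(73.8/10) + 10^(90.3/10) + 10^(80.3/10) + 10^(76.8/10) + 10^(84.7/10) = 1.546e+09.
L_total = 10·log₁₀(1.546e+09) = 91.89 dB.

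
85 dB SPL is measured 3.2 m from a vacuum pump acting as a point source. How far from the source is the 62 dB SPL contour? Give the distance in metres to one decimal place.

For a point source L₁ − L₂ = 20·log₁₀(r₂/r₁), so r₂ = r₁·10^((L₁−L₂)/20).
r₂ = 3.2·10^((85−62)/20) = 3.2·10^(23.0/20) = 45.20 m.

45.2 m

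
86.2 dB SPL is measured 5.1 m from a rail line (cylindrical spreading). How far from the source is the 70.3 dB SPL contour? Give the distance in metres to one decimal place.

Line-source spreading drops the level by 10·log₁₀(r₂/r₁); inverting, r₂/r₁ = 10^(ΔL/10).
r₂ = 5.1·10^((86.2−70.3)/10) = 5.1·10^(15.9/10) = 198.41 m.

198.4 m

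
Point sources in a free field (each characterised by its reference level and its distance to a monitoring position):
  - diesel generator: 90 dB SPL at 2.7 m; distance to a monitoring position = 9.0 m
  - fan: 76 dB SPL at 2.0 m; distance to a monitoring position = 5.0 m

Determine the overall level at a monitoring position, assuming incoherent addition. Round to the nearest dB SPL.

80 dB SPL

Apply inverse-square spreading to bring every level to the receiver, then sum 10^(L/10).
diesel generator: 90 − 20·log₁₀(9.0/2.7) = 90 − 10.46 = 79.54 dB SPL.
fan: 76 − 20·log₁₀(5.0/2.0) = 76 − 7.96 = 68.04 dB SPL.
Σ 10^(L/10) = 9.637e+07 → L_total = 10·log₁₀(9.637e+07) = 79.84 dB SPL.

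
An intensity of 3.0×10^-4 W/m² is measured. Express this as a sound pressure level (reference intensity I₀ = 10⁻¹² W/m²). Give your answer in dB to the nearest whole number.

L = 10·log₁₀(I/I₀) = 10·log₁₀(3.0×10^-4/10⁻¹²) = 10·log₁₀(3.0×10^8).
L = 10·(0.4771 + 8) = 84.77 dB.

85 dB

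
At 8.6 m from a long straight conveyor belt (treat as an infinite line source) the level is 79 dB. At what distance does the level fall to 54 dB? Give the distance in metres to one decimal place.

2719.6 m

The 25.0 dB drop corresponds to a distance ratio of 10^(25.0/10) for a line source.
r₂ = 8.6·10^((79−54)/10) = 8.6·10^(25.0/10) = 2719.56 m.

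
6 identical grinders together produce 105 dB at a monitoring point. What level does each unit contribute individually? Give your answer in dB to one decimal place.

97.2 dB

For N identical incoherent sources L_total = L₁ + 10·log₁₀ N, so L₁ = 105 − 10·log₁₀(6) = 105 − 7.782.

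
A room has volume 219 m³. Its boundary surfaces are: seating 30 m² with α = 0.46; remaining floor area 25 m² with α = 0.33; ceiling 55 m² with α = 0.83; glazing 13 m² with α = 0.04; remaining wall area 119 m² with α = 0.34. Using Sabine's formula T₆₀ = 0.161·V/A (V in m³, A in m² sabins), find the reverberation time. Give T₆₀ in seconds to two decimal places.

Total absorption A = 30·0.46 + 25·0.33 + 55·0.83 + 13·0.04 + 119·0.34 = 108.68 m² sabins.
T₆₀ = 0.161·V/A = 0.161·219/108.68 = 0.324 s.

0.32 s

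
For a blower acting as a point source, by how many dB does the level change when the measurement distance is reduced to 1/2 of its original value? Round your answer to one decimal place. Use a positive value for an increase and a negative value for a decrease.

A point source loses 6 dB per doubling of distance; generally ΔL = −20·log₁₀(r₂/r₁).
ΔL = −20·log₁₀(0.5) = +6.02 dB.

+6.0 dB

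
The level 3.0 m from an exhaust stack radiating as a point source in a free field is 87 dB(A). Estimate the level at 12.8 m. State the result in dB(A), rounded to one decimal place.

74.4 dB(A)

Spherical spreading from a point source gives a 20·log₁₀(r₂/r₁) drop.
L₂ = 87 − 20·log₁₀(12.8/3.0) = 87 − 12.602 = 74.40 dB(A).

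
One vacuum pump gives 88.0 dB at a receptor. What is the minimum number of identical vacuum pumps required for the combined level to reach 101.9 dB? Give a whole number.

N identical sources give L₁ + 10·log₁₀ N, so require 10·log₁₀ N ≥ 101.9 − 88.0 = 13.9 dB.
N ≥ 10^(13.9/10) = 24.547, so N = 25.

25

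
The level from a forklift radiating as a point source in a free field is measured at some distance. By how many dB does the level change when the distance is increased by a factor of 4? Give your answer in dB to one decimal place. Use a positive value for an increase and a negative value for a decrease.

With spherical spreading the level changes by −20·log₁₀(r₂/r₁).
ΔL = −20·log₁₀(4) = -12.04 dB.

-12.0 dB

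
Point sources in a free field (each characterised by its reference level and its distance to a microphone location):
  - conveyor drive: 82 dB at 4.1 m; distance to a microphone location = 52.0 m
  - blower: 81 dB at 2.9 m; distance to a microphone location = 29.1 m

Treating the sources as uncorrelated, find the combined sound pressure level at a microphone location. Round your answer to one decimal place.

First find each source's level at the receiver (point-source: −20·log₁₀(r/r_ref)), then combine on an intensity basis.
conveyor drive: 82 − 20·log₁₀(52.0/4.1) = 82 − 22.06 = 59.94 dB.
blower: 81 − 20·log₁₀(29.1/2.9) = 81 − 20.03 = 60.97 dB.
Σ 10^(L/10) = 2.236e+06 → L_total = 10·log₁₀(2.236e+06) = 63.49 dB.

63.5 dB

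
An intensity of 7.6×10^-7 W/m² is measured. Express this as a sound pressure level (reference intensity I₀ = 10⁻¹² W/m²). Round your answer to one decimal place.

58.8 dB

I/I₀ = 7.6×10^-7/10⁻¹² = 7.6×10^5, and L = 10·log₁₀(I/I₀).
L = 10·(0.8808 + 5) = 58.81 dB.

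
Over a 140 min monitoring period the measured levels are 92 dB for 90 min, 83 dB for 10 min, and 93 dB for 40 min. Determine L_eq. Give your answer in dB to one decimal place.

L_eq = 10·log₁₀[(1/T)·Σ tᵢ·10^(Lᵢ/10)] with T = 140 min.
Σ tᵢ·10^(Lᵢ/10) = 90·10^(92/10) + 10·10^(83/10) + 40·10^(93/10) = 2.244e+11.
L_eq = 10·log₁₀(2.244e+11/140) = 92.05 dB.

92.0 dB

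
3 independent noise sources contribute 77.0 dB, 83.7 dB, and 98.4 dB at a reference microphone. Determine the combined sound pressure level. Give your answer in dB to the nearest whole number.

99 dB

For uncorrelated sources the intensities add, so convert each level to linear form, sum, and take 10·log₁₀ of the total.
Σ 10^(L/10) = 10^(77.0/10) + 10^(83.7/10) + 10^(98.4/10) = 7.203e+09.
L_total = 10·log₁₀(7.203e+09) = 98.58 dB.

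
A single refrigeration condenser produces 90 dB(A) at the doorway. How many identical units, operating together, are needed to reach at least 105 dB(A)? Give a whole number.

Need L₁ + 10·log₁₀ N ≥ 105, i.e. log₁₀ N ≥ 1.50.
N ≥ 10^(15.0/10) = 31.623, so N = 32.

32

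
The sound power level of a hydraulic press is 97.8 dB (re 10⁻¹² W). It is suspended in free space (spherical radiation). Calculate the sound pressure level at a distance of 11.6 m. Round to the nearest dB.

66 dB

L_p = L_w − 10·log₁₀(4π·r²) with r = 11.6 m.
4π·r² = 1691 m², 10·log₁₀ of that is 32.281 dB.
L_p = 97.8 − 32.281 = 65.52 dB.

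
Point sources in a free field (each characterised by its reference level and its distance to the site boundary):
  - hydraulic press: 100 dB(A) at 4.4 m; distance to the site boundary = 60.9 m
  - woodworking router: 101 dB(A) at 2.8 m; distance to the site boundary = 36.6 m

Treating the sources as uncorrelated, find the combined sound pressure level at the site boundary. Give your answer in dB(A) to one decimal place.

First find each source's level at the receiver (point-source: −20·log₁₀(r/r_ref)), then combine on an intensity basis.
hydraulic press: 100 − 20·log₁₀(60.9/4.4) = 100 − 22.82 = 77.18 dB(A).
woodworking router: 101 − 20·log₁₀(36.6/2.8) = 101 − 22.33 = 78.67 dB(A).
Σ 10^(L/10) = 1.259e+08 → L_total = 10·log₁₀(1.259e+08) = 81.00 dB(A).

81.0 dB(A)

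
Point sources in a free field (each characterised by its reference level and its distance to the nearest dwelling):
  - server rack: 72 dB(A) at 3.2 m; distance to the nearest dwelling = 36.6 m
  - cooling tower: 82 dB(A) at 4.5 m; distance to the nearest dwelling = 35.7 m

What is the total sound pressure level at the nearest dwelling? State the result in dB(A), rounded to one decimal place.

Propagate each source to the receiver with L = L_ref − 20·log₁₀(r/r_ref), then add intensities.
server rack: 72 − 20·log₁₀(36.6/3.2) = 72 − 21.17 = 50.83 dB(A).
cooling tower: 82 − 20·log₁₀(35.7/4.5) = 82 − 17.99 = 64.01 dB(A).
Σ 10^(L/10) = 2.639e+06 → L_total = 10·log₁₀(2.639e+06) = 64.21 dB(A).

64.2 dB(A)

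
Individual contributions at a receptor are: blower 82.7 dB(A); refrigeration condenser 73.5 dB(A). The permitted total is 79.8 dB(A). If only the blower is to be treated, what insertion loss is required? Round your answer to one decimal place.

The untreated sources together contribute 10^(73.5/10) = 2.239e+07, i.e. 73.50 dB(A).
To meet 79.8 dB(A) overall, the treated blower may contribute at most 10^(79.8/10) − 2.239e+07 = 7.311e+07, i.e. 78.64 dB(A).
So the blower must be reduced from 82.7 to 78.64 dB(A): IL = 4.06 dB.

4.1 dB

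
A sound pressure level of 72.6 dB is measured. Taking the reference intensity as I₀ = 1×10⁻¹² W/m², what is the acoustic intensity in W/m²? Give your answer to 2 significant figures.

1.8e-05 W/m²

I = I₀·10^(L/10) = 10⁻¹² × 10^(72.6/10) = 10^(-4.740).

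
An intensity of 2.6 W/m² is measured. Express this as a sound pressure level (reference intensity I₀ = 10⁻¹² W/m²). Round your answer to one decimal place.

Dividing by I₀ shifts the exponent by 12: I/I₀ = 2.6×10^12.
L = 10·(0.4150 + 12) = 124.15 dB.

124.1 dB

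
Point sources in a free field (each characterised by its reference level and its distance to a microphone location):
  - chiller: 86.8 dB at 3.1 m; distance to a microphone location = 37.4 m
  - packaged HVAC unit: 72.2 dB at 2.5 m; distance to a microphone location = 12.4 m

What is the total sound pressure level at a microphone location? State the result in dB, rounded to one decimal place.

66.0 dB

First find each source's level at the receiver (point-source: −20·log₁₀(r/r_ref)), then combine on an intensity basis.
chiller: 86.8 − 20·log₁₀(37.4/3.1) = 86.8 − 21.63 = 65.17 dB.
packaged HVAC unit: 72.2 − 20·log₁₀(12.4/2.5) = 72.2 − 13.91 = 58.29 dB.
Σ 10^(L/10) = 3.963e+06 → L_total = 10·log₁₀(3.963e+06) = 65.98 dB.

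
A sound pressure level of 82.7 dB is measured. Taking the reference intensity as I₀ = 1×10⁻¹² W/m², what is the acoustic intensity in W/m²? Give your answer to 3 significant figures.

0.000186 W/m²

L = 10·log₁₀(I/I₀) ⇒ I = I₀·10^(L/10) = 10⁻¹² × 10^8.27.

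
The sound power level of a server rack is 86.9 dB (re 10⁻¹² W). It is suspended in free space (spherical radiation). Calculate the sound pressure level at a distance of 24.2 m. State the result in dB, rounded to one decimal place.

L_p = L_w − 10·log₁₀(4π·r²) with r = 24.2 m.
4π·r² = 7359 m², 10·log₁₀ of that is 38.668 dB.
L_p = 86.9 − 38.668 = 48.23 dB.

48.2 dB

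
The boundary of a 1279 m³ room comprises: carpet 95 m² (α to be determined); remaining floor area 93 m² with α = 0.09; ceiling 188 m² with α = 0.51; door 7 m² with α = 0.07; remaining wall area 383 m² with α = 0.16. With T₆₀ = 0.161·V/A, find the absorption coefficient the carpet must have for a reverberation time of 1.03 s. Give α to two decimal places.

0.36

From T₆₀ = 0.161·V/A, the target T₆₀ = 1.03 s needs A = 0.161·1279/1.03 = 199.92 m².
Absorption from the other surfaces = 93·0.09 + 188·0.51 + 7·0.07 + 383·0.16 = 166.02 m², so the carpet must supply 33.90 m² over 95 m².
α = 33.90/95 = 0.357.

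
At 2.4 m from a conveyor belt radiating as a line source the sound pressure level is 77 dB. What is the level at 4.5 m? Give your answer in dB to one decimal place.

74.3 dB

Cylindrical spreading from a line source gives a 10·log₁₀(r₂/r₁) drop.
L₂ = 77 − 10·log₁₀(4.5/2.4) = 77 − 2.730 = 74.27 dB.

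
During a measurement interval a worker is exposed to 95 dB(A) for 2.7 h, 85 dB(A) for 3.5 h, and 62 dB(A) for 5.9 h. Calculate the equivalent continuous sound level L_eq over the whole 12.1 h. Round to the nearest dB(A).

The energy average is taken in the linear domain: L_eq = 10·log₁₀[(Σ tᵢ·10^(Lᵢ/10))/T], T = 12.1 h.
Σ tᵢ·10^(Lᵢ/10) = 2.7·10^(95/10) + 3.5·10^(85/10) + 5.9·10^(62/10) = 9.654e+09.
L_eq = 10·log₁₀(9.654e+09/12.1) = 89.02 dB(A).

89 dB(A)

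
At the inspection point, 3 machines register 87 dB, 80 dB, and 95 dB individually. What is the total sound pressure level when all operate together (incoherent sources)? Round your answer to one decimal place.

Incoherent sources combine by intensity addition: L_total = 10·log₁₀(Σ 10^(L_i/10)).
Σ 10^(L/10) = 10^(87/10) + 10^(80/10) + 10^(95/10) = 3.763e+09.
L_total = 10·log₁₀(3.763e+09) = 95.76 dB.

95.8 dB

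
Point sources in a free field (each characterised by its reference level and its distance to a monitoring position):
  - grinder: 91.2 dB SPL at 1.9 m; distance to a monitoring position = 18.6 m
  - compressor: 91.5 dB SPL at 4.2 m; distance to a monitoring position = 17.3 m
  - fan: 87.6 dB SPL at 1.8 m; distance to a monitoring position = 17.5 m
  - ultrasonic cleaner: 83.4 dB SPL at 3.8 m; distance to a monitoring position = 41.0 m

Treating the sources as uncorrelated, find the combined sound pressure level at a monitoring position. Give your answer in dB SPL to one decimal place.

80.2 dB SPL

Propagate each source to the receiver with L = L_ref − 20·log₁₀(r/r_ref), then add intensities.
grinder: 91.2 − 20·log₁₀(18.6/1.9) = 91.2 − 19.82 = 71.38 dB SPL.
compressor: 91.5 − 20·log₁₀(17.3/4.2) = 91.5 − 12.30 = 79.20 dB SPL.
fan: 87.6 − 20·log₁₀(17.5/1.8) = 87.6 − 19.76 = 67.84 dB SPL.
ultrasonic cleaner: 83.4 − 20·log₁₀(41.0/3.8) = 83.4 − 20.66 = 62.74 dB SPL.
Σ 10^(L/10) = 1.050e+08 → L_total = 10·log₁₀(1.050e+08) = 80.21 dB SPL.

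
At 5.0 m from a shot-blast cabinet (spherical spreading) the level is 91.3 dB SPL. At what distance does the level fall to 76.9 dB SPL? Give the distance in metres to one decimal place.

26.2 m

For a point source L₁ − L₂ = 20·log₁₀(r₂/r₁), so r₂ = r₁·10^((L₁−L₂)/20).
r₂ = 5.0·10^((91.3−76.9)/20) = 5.0·10^(14.4/20) = 26.24 m.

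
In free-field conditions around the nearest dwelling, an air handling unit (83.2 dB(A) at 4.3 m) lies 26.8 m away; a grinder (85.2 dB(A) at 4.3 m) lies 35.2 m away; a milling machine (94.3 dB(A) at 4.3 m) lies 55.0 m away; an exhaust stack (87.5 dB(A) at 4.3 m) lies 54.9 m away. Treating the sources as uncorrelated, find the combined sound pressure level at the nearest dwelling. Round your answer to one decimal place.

Apply inverse-square spreading to bring every level to the receiver, then sum 10^(L/10).
air handling unit: 83.2 − 20·log₁₀(26.8/4.3) = 83.2 − 15.89 = 67.31 dB(A).
grinder: 85.2 − 20·log₁₀(35.2/4.3) = 85.2 − 18.26 = 66.94 dB(A).
milling machine: 94.3 − 20·log₁₀(55.0/4.3) = 94.3 − 22.14 = 72.16 dB(A).
exhaust stack: 87.5 − 20·log₁₀(54.9/4.3) = 87.5 − 22.12 = 65.38 dB(A).
Σ 10^(L/10) = 3.022e+07 → L_total = 10·log₁₀(3.022e+07) = 74.80 dB(A).

74.8 dB(A)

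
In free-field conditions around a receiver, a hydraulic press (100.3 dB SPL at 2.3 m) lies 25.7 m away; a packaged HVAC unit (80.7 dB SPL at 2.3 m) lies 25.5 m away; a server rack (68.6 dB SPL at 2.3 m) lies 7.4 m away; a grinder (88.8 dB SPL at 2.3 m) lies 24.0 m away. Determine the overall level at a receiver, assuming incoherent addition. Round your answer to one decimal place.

79.8 dB SPL

Propagate each source to the receiver with L = L_ref − 20·log₁₀(r/r_ref), then add intensities.
hydraulic press: 100.3 − 20·log₁₀(25.7/2.3) = 100.3 − 20.96 = 79.34 dB SPL.
packaged HVAC unit: 80.7 − 20·log₁₀(25.5/2.3) = 80.7 − 20.90 = 59.80 dB SPL.
server rack: 68.6 − 20·log₁₀(7.4/2.3) = 68.6 − 10.15 = 58.45 dB SPL.
grinder: 88.8 − 20·log₁₀(24.0/2.3) = 88.8 − 20.37 = 68.43 dB SPL.
Σ 10^(L/10) = 9.444e+07 → L_total = 10·log₁₀(9.444e+07) = 79.75 dB SPL.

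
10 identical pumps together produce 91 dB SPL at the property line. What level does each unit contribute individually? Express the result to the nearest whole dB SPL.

Dividing the total intensity by 10 lowers the level by 10·log₁₀ 10 = 10.000 dB: L₁ = 91 − 10.000.

81 dB SPL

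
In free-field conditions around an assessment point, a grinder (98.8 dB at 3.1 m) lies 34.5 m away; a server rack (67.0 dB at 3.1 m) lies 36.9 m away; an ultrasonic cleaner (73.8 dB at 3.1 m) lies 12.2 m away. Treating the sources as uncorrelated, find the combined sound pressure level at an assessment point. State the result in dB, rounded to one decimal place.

First find each source's level at the receiver (point-source: −20·log₁₀(r/r_ref)), then combine on an intensity basis.
grinder: 98.8 − 20·log₁₀(34.5/3.1) = 98.8 − 20.93 = 77.87 dB.
server rack: 67.0 − 20·log₁₀(36.9/3.1) = 67.0 − 21.51 = 45.49 dB.
ultrasonic cleaner: 73.8 − 20·log₁₀(12.2/3.1) = 73.8 − 11.90 = 61.90 dB.
Σ 10^(L/10) = 6.283e+07 → L_total = 10·log₁₀(6.283e+07) = 77.98 dB.

78.0 dB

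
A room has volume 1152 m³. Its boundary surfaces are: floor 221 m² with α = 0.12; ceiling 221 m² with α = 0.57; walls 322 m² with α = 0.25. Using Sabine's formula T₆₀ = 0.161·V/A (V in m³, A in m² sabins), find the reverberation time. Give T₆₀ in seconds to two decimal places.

A = Σ Sᵢαᵢ = 221·0.12 + 221·0.57 + 322·0.25 = 232.99 m².
T₆₀ = 0.161·V/A = 0.161·1152/232.99 = 0.796 s.

0.80 s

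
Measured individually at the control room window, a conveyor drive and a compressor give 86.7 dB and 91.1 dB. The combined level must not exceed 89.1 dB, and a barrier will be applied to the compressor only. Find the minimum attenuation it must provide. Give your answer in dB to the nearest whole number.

6 dB

The untreated sources together contribute 10^(86.7/10) = 4.677e+08, i.e. 86.70 dB.
To meet 89.1 dB overall, the treated compressor may contribute at most 10^(89.1/10) − 4.677e+08 = 3.451e+08, i.e. 85.38 dB.
So the compressor must be reduced from 91.1 to 85.38 dB: IL = 5.72 dB.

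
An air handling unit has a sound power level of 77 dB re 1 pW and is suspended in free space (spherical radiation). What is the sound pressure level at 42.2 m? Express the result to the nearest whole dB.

L_p = L_w − 10·log₁₀(4π·r²) with r = 42.2 m.
4π·r² = 2.238e+04 m², 10·log₁₀ of that is 43.498 dB.
L_p = 77 − 43.498 = 33.50 dB.

34 dB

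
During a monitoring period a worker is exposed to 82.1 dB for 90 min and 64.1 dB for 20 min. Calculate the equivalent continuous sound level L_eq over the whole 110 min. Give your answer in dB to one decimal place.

81.2 dB

L_eq = 10·log₁₀[(1/T)·Σ tᵢ·10^(Lᵢ/10)] with T = 110 min.
Σ tᵢ·10^(Lᵢ/10) = 90·10^(82.1/10) + 20·10^(64.1/10) = 1.465e+10.
L_eq = 10·log₁₀(1.465e+10/110) = 81.24 dB.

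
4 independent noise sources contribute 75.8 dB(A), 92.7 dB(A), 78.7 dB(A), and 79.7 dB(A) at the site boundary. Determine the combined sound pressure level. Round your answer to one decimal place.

93.2 dB(A)

For uncorrelated sources the intensities add, so convert each level to linear form, sum, and take 10·log₁₀ of the total.
Σ 10^(L/10) = 10^(75.8/10) + 10^(92.7/10) + 10^(78.7/10) + 10^(79.7/10) = 2.068e+09.
L_total = 10·log₁₀(2.068e+09) = 93.15 dB(A).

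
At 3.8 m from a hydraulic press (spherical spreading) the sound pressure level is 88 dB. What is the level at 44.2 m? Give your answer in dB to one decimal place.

66.7 dB

For a point source, L₂ = L₁ − 20·log₁₀(r₂/r₁).
L₂ = 88 − 20·log₁₀(44.2/3.8) = 88 − 21.313 = 66.69 dB.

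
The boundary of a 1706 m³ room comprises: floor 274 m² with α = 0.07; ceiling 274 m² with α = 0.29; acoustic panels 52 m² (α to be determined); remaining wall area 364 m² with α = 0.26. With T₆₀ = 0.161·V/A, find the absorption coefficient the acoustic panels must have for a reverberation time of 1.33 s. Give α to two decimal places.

From T₆₀ = 0.161·V/A, the target T₆₀ = 1.33 s needs A = 0.161·1706/1.33 = 206.52 m².
Absorption from the other surfaces = 274·0.07 + 274·0.29 + 364·0.26 = 193.28 m², so the acoustic panels must supply 13.24 m² over 52 m².
α = 13.24/52 = 0.255.

0.25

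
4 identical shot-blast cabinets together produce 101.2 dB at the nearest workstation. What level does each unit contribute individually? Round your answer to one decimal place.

For N identical incoherent sources L_total = L₁ + 10·log₁₀ N, so L₁ = 101.2 − 10·log₁₀(4) = 101.2 − 6.021.

95.2 dB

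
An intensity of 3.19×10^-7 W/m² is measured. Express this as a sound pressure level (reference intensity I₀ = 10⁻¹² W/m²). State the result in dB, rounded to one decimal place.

L = 10·log₁₀(I/I₀) = 10·log₁₀(3.19×10^-7/10⁻¹²) = 10·log₁₀(3.19×10^5).
L = 10·(0.5038 + 5) = 55.04 dB.

55.0 dB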